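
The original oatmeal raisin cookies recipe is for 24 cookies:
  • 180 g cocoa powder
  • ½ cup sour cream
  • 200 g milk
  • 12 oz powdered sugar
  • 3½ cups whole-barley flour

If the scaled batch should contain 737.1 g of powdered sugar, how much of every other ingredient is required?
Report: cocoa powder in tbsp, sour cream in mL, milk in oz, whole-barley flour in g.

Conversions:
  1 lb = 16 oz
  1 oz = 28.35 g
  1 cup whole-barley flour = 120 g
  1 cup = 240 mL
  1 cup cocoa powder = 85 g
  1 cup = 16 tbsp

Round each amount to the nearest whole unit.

cocoa powder: 73 tbsp; sour cream: 260 mL; milk: 15 oz; whole-barley flour: 910 g

The original recipe has 340.2 g of powdered sugar, so the scaling factor is 737.1 ÷ 340.2 = 13/6.
cocoa powder: 180 g × 13/6 ÷ 85 g/cup × 16 tbsp/cup ≈ 73 tbsp
sour cream: 0.5 cup × 13/6 × 240 mL/cup = 260 mL
milk: 200 g × 13/6 ÷ 28.35 g/oz ≈ 15 oz
whole-barley flour: 3.5 cup × 13/6 × 120 g/cup = 910 g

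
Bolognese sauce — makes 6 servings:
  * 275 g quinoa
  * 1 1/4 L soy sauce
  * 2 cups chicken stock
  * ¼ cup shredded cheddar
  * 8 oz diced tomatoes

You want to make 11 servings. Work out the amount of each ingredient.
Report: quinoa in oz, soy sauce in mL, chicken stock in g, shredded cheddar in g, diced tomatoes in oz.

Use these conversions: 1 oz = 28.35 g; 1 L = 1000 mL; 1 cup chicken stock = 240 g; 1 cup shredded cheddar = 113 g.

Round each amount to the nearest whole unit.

quinoa: 18 oz; soy sauce: 2292 mL; chicken stock: 880 g; shredded cheddar: 52 g; diced tomatoes: 15 oz

Scaling factor: 11/6.
quinoa: 275 g × 11/6 ÷ 28.35 g/oz ≈ 18 oz
soy sauce: 1.25 L × 11/6 × 1000 mL/L ≈ 2292 mL
chicken stock: 2 cup × 11/6 × 240 g/cup = 880 g
shredded cheddar: 0.25 cup × 11/6 × 113 g/cup ≈ 52 g
diced tomatoes: 8 oz × 11/6 ≈ 15 oz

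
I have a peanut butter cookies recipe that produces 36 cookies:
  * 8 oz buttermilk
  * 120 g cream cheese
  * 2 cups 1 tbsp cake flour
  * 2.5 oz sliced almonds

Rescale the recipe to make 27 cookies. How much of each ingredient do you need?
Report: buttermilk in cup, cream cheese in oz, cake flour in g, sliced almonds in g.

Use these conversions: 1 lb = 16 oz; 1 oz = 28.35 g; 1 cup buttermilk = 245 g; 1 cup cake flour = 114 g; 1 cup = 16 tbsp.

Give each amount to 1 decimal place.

buttermilk: 0.7 cup; cream cheese: 3.2 oz; cake flour: 176.3 g; sliced almonds: 53.2 g

Scaling factor: 27/36 = 3/4 = 0.75.
buttermilk: 8 oz × 3/4 × 28.35 g/oz ÷ 245 g/cup ≈ 0.7 cup
cream cheese: 120 g × 3/4 ÷ 28.35 g/oz ≈ 3.2 oz
cake flour: (2 cup + 1 tbsp = 2.0625 cup) × 3/4 × 114 g/cup ≈ 176.3 g
sliced almonds: 2.5 oz × 3/4 × 28.35 g/oz ≈ 53.2 g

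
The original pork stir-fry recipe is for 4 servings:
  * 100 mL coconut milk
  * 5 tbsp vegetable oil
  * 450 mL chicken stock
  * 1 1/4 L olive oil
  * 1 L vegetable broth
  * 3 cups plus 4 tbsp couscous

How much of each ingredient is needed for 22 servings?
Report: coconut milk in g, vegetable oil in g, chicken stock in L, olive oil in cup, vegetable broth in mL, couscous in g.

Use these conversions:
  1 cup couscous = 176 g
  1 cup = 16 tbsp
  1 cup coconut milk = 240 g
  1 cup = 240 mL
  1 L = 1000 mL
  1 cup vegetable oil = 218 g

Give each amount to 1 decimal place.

Scaling factor: 22/4 = 11/2 = 5.5.
coconut milk: 100 mL × 11/2 ÷ 240 mL/cup × 240 g/cup = 550.0 g
vegetable oil: 5 tbsp × 11/2 ÷ 16 tbsp/cup × 218 g/cup ≈ 374.7 g
chicken stock: 450 mL × 11/2 ÷ 1000 mL/L ≈ 2.5 L
olive oil: 1.25 L × 11/2 × 1000 mL/L ÷ 240 mL/cup ≈ 28.6 cup
vegetable broth: 1 L × 11/2 × 1000 mL/L = 5500.0 mL
couscous: (3 cup + 4 tbsp = 3.25 cup) × 11/2 × 176 g/cup = 3146.0 g

coconut milk: 550.0 g; vegetable oil: 374.7 g; chicken stock: 2.5 L; olive oil: 28.6 cup; vegetable broth: 5500.0 mL; couscous: 3146.0 g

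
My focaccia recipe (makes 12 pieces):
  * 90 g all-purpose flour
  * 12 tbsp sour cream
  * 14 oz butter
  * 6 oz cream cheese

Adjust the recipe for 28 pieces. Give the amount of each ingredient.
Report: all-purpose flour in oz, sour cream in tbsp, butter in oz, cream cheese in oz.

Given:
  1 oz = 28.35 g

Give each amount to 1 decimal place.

all-purpose flour: 7.4 oz; sour cream: 28.0 tbsp; butter: 32.7 oz; cream cheese: 14.0 oz

Scaling factor: 28/12 = 7/3.
all-purpose flour: 90 g × 7/3 ÷ 28.35 g/oz ≈ 7.4 oz
sour cream: 12 tbsp × 7/3 = 28.0 tbsp
butter: 14 oz × 7/3 ≈ 32.7 oz
cream cheese: 6 oz × 7/3 = 14.0 oz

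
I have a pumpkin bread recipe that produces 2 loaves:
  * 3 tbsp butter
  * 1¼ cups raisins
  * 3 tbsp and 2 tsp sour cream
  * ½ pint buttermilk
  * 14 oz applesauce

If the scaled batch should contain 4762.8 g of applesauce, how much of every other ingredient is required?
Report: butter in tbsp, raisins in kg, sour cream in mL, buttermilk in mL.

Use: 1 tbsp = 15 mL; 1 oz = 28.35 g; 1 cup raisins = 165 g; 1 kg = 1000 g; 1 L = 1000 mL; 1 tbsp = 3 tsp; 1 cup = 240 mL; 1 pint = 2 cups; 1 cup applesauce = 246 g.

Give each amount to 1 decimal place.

The original recipe has 396.9 g of applesauce, so the scaling factor is 4762.8 ÷ 396.9 = 12.
butter: 3 tbsp × 12 = 36.0 tbsp
raisins: 1.25 cup × 12 × 165 g/cup ÷ 1000 g/kg ≈ 2.5 kg
sour cream: (3 tbsp + 2 tsp = 11/3 tbsp) × 12 × 15 mL/tbsp = 660.0 mL
buttermilk: 0.5 pint × 12 × 2 cup/pint × 240 mL/cup = 2880.0 mL

butter: 36.0 tbsp; raisins: 2.5 kg; sour cream: 660.0 mL; buttermilk: 2880.0 mL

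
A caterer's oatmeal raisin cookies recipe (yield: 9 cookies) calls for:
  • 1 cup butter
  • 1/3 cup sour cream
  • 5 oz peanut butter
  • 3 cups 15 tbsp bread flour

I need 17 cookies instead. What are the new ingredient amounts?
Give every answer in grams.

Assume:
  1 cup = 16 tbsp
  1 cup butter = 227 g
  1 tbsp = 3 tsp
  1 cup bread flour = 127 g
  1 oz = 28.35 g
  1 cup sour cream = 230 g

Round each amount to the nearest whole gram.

Scaling factor: 17/9.
butter: 1 cup × 17/9 × 227 g/cup ≈ 429 g
sour cream: 1/3 cup × 17/9 × 230 g/cup ≈ 145 g
peanut butter: 5 oz × 17/9 × 28.35 g/oz ≈ 268 g
bread flour: (3 cup + 15 tbsp = 3.9375 cup) × 17/9 × 127 g/cup ≈ 945 g

butter: 429 g; sour cream: 145 g; peanut butter: 268 g; bread flour: 945 g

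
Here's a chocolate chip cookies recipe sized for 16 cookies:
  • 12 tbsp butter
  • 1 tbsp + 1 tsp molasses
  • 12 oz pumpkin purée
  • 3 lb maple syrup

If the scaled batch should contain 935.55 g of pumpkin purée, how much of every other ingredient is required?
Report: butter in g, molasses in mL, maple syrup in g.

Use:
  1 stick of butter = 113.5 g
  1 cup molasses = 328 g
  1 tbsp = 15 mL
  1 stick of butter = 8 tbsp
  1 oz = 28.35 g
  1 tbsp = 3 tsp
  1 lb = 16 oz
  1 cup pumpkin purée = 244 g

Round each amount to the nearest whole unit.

butter: 468 g; molasses: 55 mL; maple syrup: 3742 g

The original recipe has 340.2 g of pumpkin purée, so the scaling factor is 935.55 ÷ 340.2 = 11/4 = 2.75.
butter: 12 tbsp × 11/4 ÷ 8 tbsp/stick × 113.5 g/stick ≈ 468 g
molasses: (1 tbsp + 1 tsp = 4/3 tbsp) × 11/4 × 15 mL/tbsp = 55 mL
maple syrup: 3 lb × 11/4 × 16 oz/lb × 28.35 g/oz ≈ 3742 g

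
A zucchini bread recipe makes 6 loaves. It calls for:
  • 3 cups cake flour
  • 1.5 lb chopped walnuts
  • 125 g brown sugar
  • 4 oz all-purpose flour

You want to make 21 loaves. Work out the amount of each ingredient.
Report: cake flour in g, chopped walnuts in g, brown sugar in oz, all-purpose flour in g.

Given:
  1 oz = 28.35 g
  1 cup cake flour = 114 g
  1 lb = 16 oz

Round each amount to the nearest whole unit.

Scaling factor: 21/6 = 7/2 = 3.5.
cake flour: 3 cup × 7/2 × 114 g/cup = 1197 g
chopped walnuts: 1.5 lb × 7/2 × 16 oz/lb × 28.35 g/oz ≈ 2381 g
brown sugar: 125 g × 7/2 ÷ 28.35 g/oz ≈ 15 oz
all-purpose flour: 4 oz × 7/2 × 28.35 g/oz ≈ 397 g

cake flour: 1197 g; chopped walnuts: 2381 g; brown sugar: 15 oz; all-purpose flour: 397 g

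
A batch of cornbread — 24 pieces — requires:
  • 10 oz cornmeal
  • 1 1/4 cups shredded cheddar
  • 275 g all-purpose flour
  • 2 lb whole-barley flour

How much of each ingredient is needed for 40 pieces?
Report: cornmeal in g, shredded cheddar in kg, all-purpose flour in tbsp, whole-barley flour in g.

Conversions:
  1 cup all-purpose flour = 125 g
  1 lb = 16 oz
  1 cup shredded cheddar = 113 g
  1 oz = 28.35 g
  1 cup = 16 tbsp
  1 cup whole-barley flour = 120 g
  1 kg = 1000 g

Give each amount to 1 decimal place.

cornmeal: 472.5 g; shredded cheddar: 0.2 kg; all-purpose flour: 58.7 tbsp; whole-barley flour: 1512.0 g

Scaling factor: 40/24 = 5/3.
cornmeal: 10 oz × 5/3 × 28.35 g/oz = 472.5 g
shredded cheddar: 1.25 cup × 5/3 × 113 g/cup ÷ 1000 g/kg ≈ 0.2 kg
all-purpose flour: 275 g × 5/3 ÷ 125 g/cup × 16 tbsp/cup ≈ 58.7 tbsp
whole-barley flour: 2 lb × 5/3 × 16 oz/lb × 28.35 g/oz = 1512.0 g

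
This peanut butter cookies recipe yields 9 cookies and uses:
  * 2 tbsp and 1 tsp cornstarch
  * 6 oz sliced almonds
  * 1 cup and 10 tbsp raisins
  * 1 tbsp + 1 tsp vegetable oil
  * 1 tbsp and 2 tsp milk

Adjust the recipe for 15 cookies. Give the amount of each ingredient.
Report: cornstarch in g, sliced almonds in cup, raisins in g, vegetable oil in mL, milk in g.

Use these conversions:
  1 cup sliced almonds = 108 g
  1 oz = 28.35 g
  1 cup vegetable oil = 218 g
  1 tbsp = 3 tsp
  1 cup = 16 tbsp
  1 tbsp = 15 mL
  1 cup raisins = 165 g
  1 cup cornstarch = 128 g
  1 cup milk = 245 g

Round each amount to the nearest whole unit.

cornstarch: 31 g; sliced almonds: 3 cup; raisins: 447 g; vegetable oil: 33 mL; milk: 43 g

Scaling factor: 15/9 = 5/3.
cornstarch: (2 tbsp + 1 tsp = 7/3 tbsp) × 5/3 ÷ 16 tbsp/cup × 128 g/cup ≈ 31 g
sliced almonds: 6 oz × 5/3 × 28.35 g/oz ÷ 108 g/cup ≈ 3 cup
raisins: (1 cup + 10 tbsp = 1.625 cup) × 5/3 × 165 g/cup ≈ 447 g
vegetable oil: (1 tbsp + 1 tsp = 4/3 tbsp) × 5/3 × 15 mL/tbsp ≈ 33 mL
milk: (1 tbsp + 2 tsp = 5/3 tbsp) × 5/3 ÷ 16 tbsp/cup × 245 g/cup ≈ 43 g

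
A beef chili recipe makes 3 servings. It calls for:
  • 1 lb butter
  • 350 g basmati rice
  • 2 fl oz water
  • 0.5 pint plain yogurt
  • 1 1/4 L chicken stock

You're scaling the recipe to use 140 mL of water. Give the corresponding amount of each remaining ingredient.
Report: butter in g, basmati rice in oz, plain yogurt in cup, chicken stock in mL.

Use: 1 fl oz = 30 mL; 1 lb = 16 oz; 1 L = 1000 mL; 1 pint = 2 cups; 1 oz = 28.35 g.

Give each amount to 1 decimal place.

butter: 1058.4 g; basmati rice: 28.8 oz; plain yogurt: 2.3 cup; chicken stock: 2916.7 mL

The original recipe has 60 mL of water, so the scaling factor is 140 ÷ 60 = 7/3.
butter: 1 lb × 7/3 × 16 oz/lb × 28.35 g/oz = 1058.4 g
basmati rice: 350 g × 7/3 ÷ 28.35 g/oz ≈ 28.8 oz
plain yogurt: 0.5 pint × 7/3 × 2 cup/pint ≈ 2.3 cup
chicken stock: 1.25 L × 7/3 × 1000 mL/L ≈ 2916.7 mL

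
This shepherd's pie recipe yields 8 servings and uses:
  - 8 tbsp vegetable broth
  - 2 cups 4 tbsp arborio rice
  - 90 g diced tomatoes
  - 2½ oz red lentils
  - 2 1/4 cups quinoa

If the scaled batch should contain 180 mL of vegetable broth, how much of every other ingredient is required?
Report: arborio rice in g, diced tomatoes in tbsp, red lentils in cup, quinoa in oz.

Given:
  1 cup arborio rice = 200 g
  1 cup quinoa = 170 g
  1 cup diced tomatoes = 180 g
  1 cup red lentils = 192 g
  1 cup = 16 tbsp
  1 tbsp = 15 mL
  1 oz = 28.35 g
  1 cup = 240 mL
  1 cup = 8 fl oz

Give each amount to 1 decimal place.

The original recipe has 120 mL of vegetable broth, so the scaling factor is 180 ÷ 120 = 3/2 = 1.5.
arborio rice: (2 cup + 4 tbsp = 2.25 cup) × 3/2 × 200 g/cup = 675.0 g
diced tomatoes: 90 g × 3/2 ÷ 180 g/cup × 16 tbsp/cup = 12.0 tbsp
red lentils: 2.5 oz × 3/2 × 28.35 g/oz ÷ 192 g/cup ≈ 0.6 cup
quinoa: 2.25 cup × 3/2 × 170 g/cup ÷ 28.35 g/oz ≈ 20.2 oz

arborio rice: 675.0 g; diced tomatoes: 12.0 tbsp; red lentils: 0.6 cup; quinoa: 20.2 oz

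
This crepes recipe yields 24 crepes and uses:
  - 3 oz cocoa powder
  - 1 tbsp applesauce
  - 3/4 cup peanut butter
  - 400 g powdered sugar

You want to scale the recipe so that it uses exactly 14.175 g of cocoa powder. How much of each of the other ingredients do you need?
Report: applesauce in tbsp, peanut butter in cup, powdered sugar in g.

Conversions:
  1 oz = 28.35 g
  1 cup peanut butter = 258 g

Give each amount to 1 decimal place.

The original recipe has 85.05 g of cocoa powder, so the scaling factor is 14.175 ÷ 85.05 = 1/6.
applesauce: 1 tbsp × 1/6 ≈ 0.2 tbsp
peanut butter: 0.75 cup × 1/6 ≈ 0.1 cup
powdered sugar: 400 g × 1/6 ≈ 66.7 g

applesauce: 0.2 tbsp; peanut butter: 0.1 cup; powdered sugar: 66.7 g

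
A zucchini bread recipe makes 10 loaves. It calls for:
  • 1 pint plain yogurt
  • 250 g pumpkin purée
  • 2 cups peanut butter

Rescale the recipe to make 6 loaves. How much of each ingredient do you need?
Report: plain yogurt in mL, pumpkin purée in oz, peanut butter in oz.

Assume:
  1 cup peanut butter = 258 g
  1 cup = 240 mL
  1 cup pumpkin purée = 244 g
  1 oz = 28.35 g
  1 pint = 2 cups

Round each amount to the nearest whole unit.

plain yogurt: 288 mL; pumpkin purée: 5 oz; peanut butter: 11 oz

Scaling factor: 6/10 = 3/5 = 0.6.
plain yogurt: 1 pint × 3/5 × 2 cup/pint × 240 mL/cup = 288 mL
pumpkin purée: 250 g × 3/5 ÷ 28.35 g/oz ≈ 5 oz
peanut butter: 2 cup × 3/5 × 258 g/cup ÷ 28.35 g/oz ≈ 11 oz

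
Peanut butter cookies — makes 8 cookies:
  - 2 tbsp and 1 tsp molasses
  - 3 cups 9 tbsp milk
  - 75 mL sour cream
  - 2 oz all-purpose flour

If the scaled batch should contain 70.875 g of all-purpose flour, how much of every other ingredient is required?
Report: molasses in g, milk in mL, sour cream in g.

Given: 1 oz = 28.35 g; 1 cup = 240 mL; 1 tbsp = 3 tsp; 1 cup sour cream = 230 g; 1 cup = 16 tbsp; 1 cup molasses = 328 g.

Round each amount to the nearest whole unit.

The original recipe has 56.7 g of all-purpose flour, so the scaling factor is 70.875 ÷ 56.7 = 5/4 = 1.25.
molasses: (2 tbsp + 1 tsp = 7/3 tbsp) × 5/4 ÷ 16 tbsp/cup × 328 g/cup ≈ 60 g
milk: (3 cup + 9 tbsp = 3.5625 cup) × 5/4 × 240 mL/cup ≈ 1069 mL
sour cream: 75 mL × 5/4 ÷ 240 mL/cup × 230 g/cup ≈ 90 g

molasses: 60 g; milk: 1069 mL; sour cream: 90 g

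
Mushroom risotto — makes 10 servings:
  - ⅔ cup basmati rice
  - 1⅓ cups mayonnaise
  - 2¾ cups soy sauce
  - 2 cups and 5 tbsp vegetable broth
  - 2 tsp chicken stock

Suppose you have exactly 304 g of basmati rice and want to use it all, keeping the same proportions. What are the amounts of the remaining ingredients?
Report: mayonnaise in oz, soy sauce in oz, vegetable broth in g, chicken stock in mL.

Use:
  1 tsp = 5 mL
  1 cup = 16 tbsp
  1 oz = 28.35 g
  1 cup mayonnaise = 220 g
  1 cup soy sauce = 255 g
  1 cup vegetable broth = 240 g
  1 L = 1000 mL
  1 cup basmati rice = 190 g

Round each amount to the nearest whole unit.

The original recipe has 380/3 g of basmati rice, so the scaling factor is 304 ÷ 380/3 = 12/5 = 2.4.
mayonnaise: 4/3 cup × 12/5 × 220 g/cup ÷ 28.35 g/oz ≈ 25 oz
soy sauce: 2.75 cup × 12/5 × 255 g/cup ÷ 28.35 g/oz ≈ 59 oz
vegetable broth: (2 cup + 5 tbsp = 2.3125 cup) × 12/5 × 240 g/cup = 1332 g
chicken stock: 2 tsp × 12/5 × 5 mL/tsp = 24 mL

mayonnaise: 25 oz; soy sauce: 59 oz; vegetable broth: 1332 g; chicken stock: 24 mL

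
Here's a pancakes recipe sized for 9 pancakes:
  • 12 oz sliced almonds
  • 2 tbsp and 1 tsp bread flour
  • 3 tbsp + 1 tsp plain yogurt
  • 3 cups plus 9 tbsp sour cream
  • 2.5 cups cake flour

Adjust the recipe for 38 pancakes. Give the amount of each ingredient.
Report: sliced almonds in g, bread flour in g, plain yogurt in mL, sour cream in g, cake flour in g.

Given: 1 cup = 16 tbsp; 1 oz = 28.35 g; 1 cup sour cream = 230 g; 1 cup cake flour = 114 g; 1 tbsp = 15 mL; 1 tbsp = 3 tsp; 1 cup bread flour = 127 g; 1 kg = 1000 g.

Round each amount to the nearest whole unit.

sliced almonds: 1436 g; bread flour: 78 g; plain yogurt: 211 mL; sour cream: 3460 g; cake flour: 1203 g

Scaling factor: 38/9.
sliced almonds: 12 oz × 38/9 × 28.35 g/oz ≈ 1436 g
bread flour: (2 tbsp + 1 tsp = 7/3 tbsp) × 38/9 ÷ 16 tbsp/cup × 127 g/cup ≈ 78 g
plain yogurt: (3 tbsp + 1 tsp = 10/3 tbsp) × 38/9 × 15 mL/tbsp ≈ 211 mL
sour cream: (3 cup + 9 tbsp = 3.5625 cup) × 38/9 × 230 g/cup ≈ 3460 g
cake flour: 2.5 cup × 38/9 × 114 g/cup ≈ 1203 g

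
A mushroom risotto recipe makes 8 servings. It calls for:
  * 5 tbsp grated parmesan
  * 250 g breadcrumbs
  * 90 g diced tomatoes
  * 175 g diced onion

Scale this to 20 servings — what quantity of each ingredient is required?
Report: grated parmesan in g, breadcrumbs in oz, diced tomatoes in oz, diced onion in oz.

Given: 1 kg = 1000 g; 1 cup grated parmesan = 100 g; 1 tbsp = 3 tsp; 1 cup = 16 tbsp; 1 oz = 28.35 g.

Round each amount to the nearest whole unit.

grated parmesan: 78 g; breadcrumbs: 22 oz; diced tomatoes: 8 oz; diced onion: 15 oz

Scaling factor: 20/8 = 5/2 = 2.5.
grated parmesan: 5 tbsp × 5/2 ÷ 16 tbsp/cup × 100 g/cup ≈ 78 g
breadcrumbs: 250 g × 5/2 ÷ 28.35 g/oz ≈ 22 oz
diced tomatoes: 90 g × 5/2 ÷ 28.35 g/oz ≈ 8 oz
diced onion: 175 g × 5/2 ÷ 28.35 g/oz ≈ 15 oz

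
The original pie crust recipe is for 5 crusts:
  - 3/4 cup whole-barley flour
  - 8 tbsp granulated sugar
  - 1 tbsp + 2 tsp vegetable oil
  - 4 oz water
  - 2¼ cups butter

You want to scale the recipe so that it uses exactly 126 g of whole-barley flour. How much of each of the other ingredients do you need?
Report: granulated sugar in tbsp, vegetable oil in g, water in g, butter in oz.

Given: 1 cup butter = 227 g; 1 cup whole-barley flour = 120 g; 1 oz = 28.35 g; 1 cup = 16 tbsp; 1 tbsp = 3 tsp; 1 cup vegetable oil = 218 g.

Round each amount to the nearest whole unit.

The original recipe has 90 g of whole-barley flour, so the scaling factor is 126 ÷ 90 = 7/5 = 1.4.
granulated sugar: 8 tbsp × 7/5 ≈ 11 tbsp
vegetable oil: (1 tbsp + 2 tsp = 5/3 tbsp) × 7/5 ÷ 16 tbsp/cup × 218 g/cup ≈ 32 g
water: 4 oz × 7/5 × 28.35 g/oz ≈ 159 g
butter: 2.25 cup × 7/5 × 227 g/cup ÷ 28.35 g/oz ≈ 25 oz

granulated sugar: 11 tbsp; vegetable oil: 32 g; water: 159 g; butter: 25 oz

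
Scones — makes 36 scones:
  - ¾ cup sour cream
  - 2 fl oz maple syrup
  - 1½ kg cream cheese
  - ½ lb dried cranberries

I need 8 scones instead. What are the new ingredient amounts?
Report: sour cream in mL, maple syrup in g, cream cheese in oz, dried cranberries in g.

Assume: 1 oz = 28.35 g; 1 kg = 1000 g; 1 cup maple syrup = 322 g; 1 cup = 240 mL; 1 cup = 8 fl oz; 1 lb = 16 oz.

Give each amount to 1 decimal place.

sour cream: 40.0 mL; maple syrup: 17.9 g; cream cheese: 11.8 oz; dried cranberries: 50.4 g

Scaling factor: 8/36 = 2/9.
sour cream: 0.75 cup × 2/9 × 240 mL/cup = 40.0 mL
maple syrup: 2 fl oz × 2/9 ÷ 8 fl oz/cup × 322 g/cup ≈ 17.9 g
cream cheese: 1.5 kg × 2/9 × 1000 g/kg ÷ 28.35 g/oz ≈ 11.8 oz
dried cranberries: 0.5 lb × 2/9 × 16 oz/lb × 28.35 g/oz = 50.4 g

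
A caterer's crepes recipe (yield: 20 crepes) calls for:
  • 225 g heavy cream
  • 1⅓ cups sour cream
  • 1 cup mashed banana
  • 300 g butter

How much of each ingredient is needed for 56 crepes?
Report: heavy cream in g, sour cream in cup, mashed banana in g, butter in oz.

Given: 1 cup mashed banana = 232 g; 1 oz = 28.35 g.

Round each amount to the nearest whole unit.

heavy cream: 630 g; sour cream: 4 cup; mashed banana: 650 g; butter: 30 oz

Scaling factor: 56/20 = 14/5 = 2.8.
heavy cream: 225 g × 14/5 = 630 g
sour cream: 4/3 cup × 14/5 ≈ 4 cup
mashed banana: 1 cup × 14/5 × 232 g/cup ≈ 650 g
butter: 300 g × 14/5 ÷ 28.35 g/oz ≈ 30 oz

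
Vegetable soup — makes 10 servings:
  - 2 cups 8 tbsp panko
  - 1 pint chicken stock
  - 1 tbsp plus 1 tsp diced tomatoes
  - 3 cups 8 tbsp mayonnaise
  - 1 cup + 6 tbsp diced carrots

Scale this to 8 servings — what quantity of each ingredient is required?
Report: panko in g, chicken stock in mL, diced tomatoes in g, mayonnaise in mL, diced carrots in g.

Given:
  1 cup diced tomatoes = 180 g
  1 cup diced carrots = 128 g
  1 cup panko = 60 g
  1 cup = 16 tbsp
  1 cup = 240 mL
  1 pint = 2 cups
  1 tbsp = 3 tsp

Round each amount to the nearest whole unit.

Scaling factor: 8/10 = 4/5 = 0.8.
panko: (2 cup + 8 tbsp = 2.5 cup) × 4/5 × 60 g/cup = 120 g
chicken stock: 1 pint × 4/5 × 2 cup/pint × 240 mL/cup = 384 mL
diced tomatoes: (1 tbsp + 1 tsp = 4/3 tbsp) × 4/5 ÷ 16 tbsp/cup × 180 g/cup = 12 g
mayonnaise: (3 cup + 8 tbsp = 3.5 cup) × 4/5 × 240 mL/cup = 672 mL
diced carrots: (1 cup + 6 tbsp = 1.375 cup) × 4/5 × 128 g/cup ≈ 141 g

panko: 120 g; chicken stock: 384 mL; diced tomatoes: 12 g; mayonnaise: 672 mL; diced carrots: 141 g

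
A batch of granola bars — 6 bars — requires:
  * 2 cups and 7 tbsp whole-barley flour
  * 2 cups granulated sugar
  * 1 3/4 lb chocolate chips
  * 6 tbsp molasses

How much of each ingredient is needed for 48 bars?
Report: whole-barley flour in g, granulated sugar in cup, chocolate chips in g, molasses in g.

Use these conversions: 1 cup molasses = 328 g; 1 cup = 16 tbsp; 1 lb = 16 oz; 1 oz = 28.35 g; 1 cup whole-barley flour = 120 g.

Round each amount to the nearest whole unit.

Scaling factor: 48/6 = 8.
whole-barley flour: (2 cup + 7 tbsp = 2.4375 cup) × 8 × 120 g/cup = 2340 g
granulated sugar: 2 cup × 8 = 16 cup
chocolate chips: 1.75 lb × 8 × 16 oz/lb × 28.35 g/oz ≈ 6350 g
molasses: 6 tbsp × 8 ÷ 16 tbsp/cup × 328 g/cup = 984 g

whole-barley flour: 2340 g; granulated sugar: 16 cup; chocolate chips: 6350 g; molasses: 984 g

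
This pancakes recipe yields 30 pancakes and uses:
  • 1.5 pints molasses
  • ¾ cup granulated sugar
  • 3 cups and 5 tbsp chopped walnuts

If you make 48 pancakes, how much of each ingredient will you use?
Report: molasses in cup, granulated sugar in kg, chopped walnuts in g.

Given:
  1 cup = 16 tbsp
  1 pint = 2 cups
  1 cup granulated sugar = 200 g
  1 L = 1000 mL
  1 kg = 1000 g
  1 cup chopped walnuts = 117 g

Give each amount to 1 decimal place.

Scaling factor: 48/30 = 8/5 = 1.6.
molasses: 1.5 pint × 8/5 × 2 cup/pint = 4.8 cup
granulated sugar: 0.75 cup × 8/5 × 200 g/cup ÷ 1000 g/kg ≈ 0.2 kg
chopped walnuts: (3 cup + 5 tbsp = 3.3125 cup) × 8/5 × 117 g/cup = 620.1 g

molasses: 4.8 cup; granulated sugar: 0.2 kg; chopped walnuts: 620.1 g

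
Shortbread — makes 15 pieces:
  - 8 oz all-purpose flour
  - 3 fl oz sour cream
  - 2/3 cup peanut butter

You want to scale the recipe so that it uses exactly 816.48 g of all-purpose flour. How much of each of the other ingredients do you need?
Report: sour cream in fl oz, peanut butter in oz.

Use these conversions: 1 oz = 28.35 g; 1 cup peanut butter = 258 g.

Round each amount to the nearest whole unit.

sour cream: 11 fl oz; peanut butter: 22 oz

The original recipe has 226.8 g of all-purpose flour, so the scaling factor is 816.48 ÷ 226.8 = 18/5 = 3.6.
sour cream: 3 fl oz × 18/5 ≈ 11 fl oz
peanut butter: 2/3 cup × 18/5 × 258 g/cup ÷ 28.35 g/oz ≈ 22 oz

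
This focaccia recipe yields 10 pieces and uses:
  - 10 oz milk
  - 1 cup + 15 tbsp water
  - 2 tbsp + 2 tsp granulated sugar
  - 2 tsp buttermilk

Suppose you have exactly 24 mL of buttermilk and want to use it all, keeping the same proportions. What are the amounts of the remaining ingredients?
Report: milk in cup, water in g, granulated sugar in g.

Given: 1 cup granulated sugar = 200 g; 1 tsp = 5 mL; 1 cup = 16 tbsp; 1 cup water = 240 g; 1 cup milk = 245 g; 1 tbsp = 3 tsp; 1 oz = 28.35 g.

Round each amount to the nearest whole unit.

The original recipe has 10 mL of buttermilk, so the scaling factor is 24 ÷ 10 = 12/5 = 2.4.
milk: 10 oz × 12/5 × 28.35 g/oz ÷ 245 g/cup ≈ 3 cup
water: (1 cup + 15 tbsp = 1.9375 cup) × 12/5 × 240 g/cup = 1116 g
granulated sugar: (2 tbsp + 2 tsp = 8/3 tbsp) × 12/5 ÷ 16 tbsp/cup × 200 g/cup = 80 g

milk: 3 cup; water: 1116 g; granulated sugar: 80 g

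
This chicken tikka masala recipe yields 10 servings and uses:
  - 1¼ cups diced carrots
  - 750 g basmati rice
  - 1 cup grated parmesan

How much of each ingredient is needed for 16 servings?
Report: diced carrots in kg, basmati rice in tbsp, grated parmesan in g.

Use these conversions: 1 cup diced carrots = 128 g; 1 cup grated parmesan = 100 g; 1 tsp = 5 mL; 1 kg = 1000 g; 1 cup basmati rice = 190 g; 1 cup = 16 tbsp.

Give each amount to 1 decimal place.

diced carrots: 0.3 kg; basmati rice: 101.1 tbsp; grated parmesan: 160.0 g

Scaling factor: 16/10 = 8/5 = 1.6.
diced carrots: 1.25 cup × 8/5 × 128 g/cup ÷ 1000 g/kg ≈ 0.3 kg
basmati rice: 750 g × 8/5 ÷ 190 g/cup × 16 tbsp/cup ≈ 101.1 tbsp
grated parmesan: 1 cup × 8/5 × 100 g/cup = 160.0 g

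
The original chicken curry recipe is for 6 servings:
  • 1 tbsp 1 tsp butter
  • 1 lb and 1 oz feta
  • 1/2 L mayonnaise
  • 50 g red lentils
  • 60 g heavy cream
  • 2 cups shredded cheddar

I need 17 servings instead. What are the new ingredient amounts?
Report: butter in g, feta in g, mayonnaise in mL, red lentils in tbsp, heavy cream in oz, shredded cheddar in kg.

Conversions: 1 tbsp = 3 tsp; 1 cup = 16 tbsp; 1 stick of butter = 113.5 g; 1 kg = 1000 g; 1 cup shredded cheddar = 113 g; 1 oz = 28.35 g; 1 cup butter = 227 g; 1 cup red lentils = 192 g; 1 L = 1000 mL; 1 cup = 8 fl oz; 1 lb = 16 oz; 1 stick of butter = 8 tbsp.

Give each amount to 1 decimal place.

Scaling factor: 17/6.
butter: (1 tbsp + 1 tsp = 4/3 tbsp) × 17/6 ÷ 8 tbsp/stick × 113.5 g/stick ≈ 53.6 g
feta: (1 lb + 1 oz = 1.0625 lb) × 17/6 × 16 oz/lb × 28.35 g/oz ≈ 1365.5 g
mayonnaise: 0.5 L × 17/6 × 1000 mL/L ≈ 1416.7 mL
red lentils: 50 g × 17/6 ÷ 192 g/cup × 16 tbsp/cup ≈ 11.8 tbsp
heavy cream: 60 g × 17/6 ÷ 28.35 g/oz ≈ 6.0 oz
shredded cheddar: 2 cup × 17/6 × 113 g/cup ÷ 1000 g/kg ≈ 0.6 kg

butter: 53.6 g; feta: 1365.5 g; mayonnaise: 1416.7 mL; red lentils: 11.8 tbsp; heavy cream: 6.0 oz; shredded cheddar: 0.6 kg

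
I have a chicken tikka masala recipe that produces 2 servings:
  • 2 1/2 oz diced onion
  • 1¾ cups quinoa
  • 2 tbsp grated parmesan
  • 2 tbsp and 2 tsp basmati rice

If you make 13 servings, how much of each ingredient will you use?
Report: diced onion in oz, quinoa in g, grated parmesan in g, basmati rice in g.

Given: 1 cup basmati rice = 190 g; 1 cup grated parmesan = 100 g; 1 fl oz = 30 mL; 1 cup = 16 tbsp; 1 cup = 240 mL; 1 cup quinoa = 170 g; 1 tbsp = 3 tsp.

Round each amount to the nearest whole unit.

Scaling factor: 13/2 = 6.5.
diced onion: 2.5 oz × 13/2 ≈ 16 oz
quinoa: 1.75 cup × 13/2 × 170 g/cup ≈ 1934 g
grated parmesan: 2 tbsp × 13/2 ÷ 16 tbsp/cup × 100 g/cup ≈ 81 g
basmati rice: (2 tbsp + 2 tsp = 8/3 tbsp) × 13/2 ÷ 16 tbsp/cup × 190 g/cup ≈ 206 g

diced onion: 16 oz; quinoa: 1934 g; grated parmesan: 81 g; basmati rice: 206 g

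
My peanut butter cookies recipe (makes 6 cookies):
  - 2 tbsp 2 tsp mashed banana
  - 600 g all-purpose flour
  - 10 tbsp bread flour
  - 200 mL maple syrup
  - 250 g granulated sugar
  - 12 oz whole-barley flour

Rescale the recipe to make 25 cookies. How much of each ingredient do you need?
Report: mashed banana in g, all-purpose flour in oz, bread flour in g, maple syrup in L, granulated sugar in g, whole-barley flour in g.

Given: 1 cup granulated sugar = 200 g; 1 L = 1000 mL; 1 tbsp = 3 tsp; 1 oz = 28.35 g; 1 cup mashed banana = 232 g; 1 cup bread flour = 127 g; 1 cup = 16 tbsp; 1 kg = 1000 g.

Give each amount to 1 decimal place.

Scaling factor: 25/6.
mashed banana: (2 tbsp + 2 tsp = 8/3 tbsp) × 25/6 ÷ 16 tbsp/cup × 232 g/cup ≈ 161.1 g
all-purpose flour: 600 g × 25/6 ÷ 28.35 g/oz ≈ 88.2 oz
bread flour: 10 tbsp × 25/6 ÷ 16 tbsp/cup × 127 g/cup ≈ 330.7 g
maple syrup: 200 mL × 25/6 ÷ 1000 mL/L ≈ 0.8 L
granulated sugar: 250 g × 25/6 ≈ 1041.7 g
whole-barley flour: 12 oz × 25/6 × 28.35 g/oz = 1417.5 g

mashed banana: 161.1 g; all-purpose flour: 88.2 oz; bread flour: 330.7 g; maple syrup: 0.8 L; granulated sugar: 1041.7 g; whole-barley flour: 1417.5 g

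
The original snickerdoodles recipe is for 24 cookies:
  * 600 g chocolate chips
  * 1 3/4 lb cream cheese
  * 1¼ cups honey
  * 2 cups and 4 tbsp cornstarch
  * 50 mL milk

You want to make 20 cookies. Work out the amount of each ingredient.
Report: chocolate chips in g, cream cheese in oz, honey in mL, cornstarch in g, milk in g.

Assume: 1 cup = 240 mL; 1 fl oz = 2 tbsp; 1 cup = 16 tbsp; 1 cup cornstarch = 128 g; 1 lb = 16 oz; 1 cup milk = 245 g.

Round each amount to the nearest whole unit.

chocolate chips: 500 g; cream cheese: 23 oz; honey: 250 mL; cornstarch: 240 g; milk: 43 g

Scaling factor: 20/24 = 5/6.
chocolate chips: 600 g × 5/6 = 500 g
cream cheese: 1.75 lb × 5/6 × 16 oz/lb ≈ 23 oz
honey: 1.25 cup × 5/6 × 240 mL/cup = 250 mL
cornstarch: (2 cup + 4 tbsp = 2.25 cup) × 5/6 × 128 g/cup = 240 g
milk: 50 mL × 5/6 ÷ 240 mL/cup × 245 g/cup ≈ 43 g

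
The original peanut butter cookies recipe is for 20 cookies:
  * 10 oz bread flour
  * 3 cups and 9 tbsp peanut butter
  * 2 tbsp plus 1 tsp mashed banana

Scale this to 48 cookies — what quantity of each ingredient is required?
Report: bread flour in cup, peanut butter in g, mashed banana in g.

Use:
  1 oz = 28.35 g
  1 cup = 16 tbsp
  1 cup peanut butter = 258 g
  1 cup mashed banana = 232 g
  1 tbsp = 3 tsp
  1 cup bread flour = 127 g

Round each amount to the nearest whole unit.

Scaling factor: 48/20 = 12/5 = 2.4.
bread flour: 10 oz × 12/5 × 28.35 g/oz ÷ 127 g/cup ≈ 5 cup
peanut butter: (3 cup + 9 tbsp = 3.5625 cup) × 12/5 × 258 g/cup ≈ 2206 g
mashed banana: (2 tbsp + 1 tsp = 7/3 tbsp) × 12/5 ÷ 16 tbsp/cup × 232 g/cup ≈ 81 g

bread flour: 5 cup; peanut butter: 2206 g; mashed banana: 81 g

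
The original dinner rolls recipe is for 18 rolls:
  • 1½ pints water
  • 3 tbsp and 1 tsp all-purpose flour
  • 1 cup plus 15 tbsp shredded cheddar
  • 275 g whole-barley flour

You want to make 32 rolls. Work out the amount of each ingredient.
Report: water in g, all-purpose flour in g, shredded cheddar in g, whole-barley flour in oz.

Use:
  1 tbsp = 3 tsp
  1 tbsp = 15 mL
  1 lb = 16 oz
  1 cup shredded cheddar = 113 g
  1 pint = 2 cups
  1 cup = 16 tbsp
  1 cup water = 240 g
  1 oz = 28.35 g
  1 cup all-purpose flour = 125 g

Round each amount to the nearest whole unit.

Scaling factor: 32/18 = 16/9.
water: 1.5 pint × 16/9 × 2 cup/pint × 240 g/cup = 1280 g
all-purpose flour: (3 tbsp + 1 tsp = 10/3 tbsp) × 16/9 ÷ 16 tbsp/cup × 125 g/cup ≈ 46 g
shredded cheddar: (1 cup + 15 tbsp = 1.9375 cup) × 16/9 × 113 g/cup ≈ 389 g
whole-barley flour: 275 g × 16/9 ÷ 28.35 g/oz ≈ 17 oz

water: 1280 g; all-purpose flour: 46 g; shredded cheddar: 389 g; whole-barley flour: 17 oz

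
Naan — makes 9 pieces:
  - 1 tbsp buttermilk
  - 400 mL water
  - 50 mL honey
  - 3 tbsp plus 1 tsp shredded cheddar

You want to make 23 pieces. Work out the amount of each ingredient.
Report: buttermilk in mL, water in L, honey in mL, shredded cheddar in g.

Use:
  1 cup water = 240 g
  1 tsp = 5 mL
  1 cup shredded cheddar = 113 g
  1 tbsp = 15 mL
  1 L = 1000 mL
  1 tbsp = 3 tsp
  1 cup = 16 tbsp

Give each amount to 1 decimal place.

buttermilk: 38.3 mL; water: 1.0 L; honey: 127.8 mL; shredded cheddar: 60.2 g

Scaling factor: 23/9.
buttermilk: 1 tbsp × 23/9 × 15 mL/tbsp ≈ 38.3 mL
water: 400 mL × 23/9 ÷ 1000 mL/L ≈ 1.0 L
honey: 50 mL × 23/9 ≈ 127.8 mL
shredded cheddar: (3 tbsp + 1 tsp = 10/3 tbsp) × 23/9 ÷ 16 tbsp/cup × 113 g/cup ≈ 60.2 g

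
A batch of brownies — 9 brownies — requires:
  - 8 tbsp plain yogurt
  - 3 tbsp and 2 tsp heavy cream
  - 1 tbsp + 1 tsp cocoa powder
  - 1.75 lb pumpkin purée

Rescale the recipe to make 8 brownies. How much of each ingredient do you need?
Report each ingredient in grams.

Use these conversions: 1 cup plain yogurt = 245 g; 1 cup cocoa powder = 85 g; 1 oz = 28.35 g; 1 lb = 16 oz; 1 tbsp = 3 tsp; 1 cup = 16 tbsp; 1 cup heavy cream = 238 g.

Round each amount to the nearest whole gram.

Scaling factor: 8/9.
plain yogurt: 8 tbsp × 8/9 ÷ 16 tbsp/cup × 245 g/cup ≈ 109 g
heavy cream: (3 tbsp + 2 tsp = 11/3 tbsp) × 8/9 ÷ 16 tbsp/cup × 238 g/cup ≈ 48 g
cocoa powder: (1 tbsp + 1 tsp = 4/3 tbsp) × 8/9 ÷ 16 tbsp/cup × 85 g/cup ≈ 6 g
pumpkin purée: 1.75 lb × 8/9 × 16 oz/lb × 28.35 g/oz ≈ 706 g

plain yogurt: 109 g; heavy cream: 48 g; cocoa powder: 6 g; pumpkin purée: 706 g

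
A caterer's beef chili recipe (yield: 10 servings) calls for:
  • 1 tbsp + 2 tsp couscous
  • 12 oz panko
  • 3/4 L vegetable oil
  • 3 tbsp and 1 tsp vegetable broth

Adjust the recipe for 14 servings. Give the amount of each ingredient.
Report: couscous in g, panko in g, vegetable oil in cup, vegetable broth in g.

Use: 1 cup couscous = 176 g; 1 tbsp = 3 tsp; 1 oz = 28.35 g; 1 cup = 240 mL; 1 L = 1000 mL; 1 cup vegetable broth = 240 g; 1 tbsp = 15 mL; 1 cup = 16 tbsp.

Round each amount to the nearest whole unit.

Scaling factor: 14/10 = 7/5 = 1.4.
couscous: (1 tbsp + 2 tsp = 5/3 tbsp) × 7/5 ÷ 16 tbsp/cup × 176 g/cup ≈ 26 g
panko: 12 oz × 7/5 × 28.35 g/oz ≈ 476 g
vegetable oil: 0.75 L × 7/5 × 1000 mL/L ÷ 240 mL/cup ≈ 4 cup
vegetable broth: (3 tbsp + 1 tsp = 10/3 tbsp) × 7/5 ÷ 16 tbsp/cup × 240 g/cup = 70 g

couscous: 26 g; panko: 476 g; vegetable oil: 4 cup; vegetable broth: 70 g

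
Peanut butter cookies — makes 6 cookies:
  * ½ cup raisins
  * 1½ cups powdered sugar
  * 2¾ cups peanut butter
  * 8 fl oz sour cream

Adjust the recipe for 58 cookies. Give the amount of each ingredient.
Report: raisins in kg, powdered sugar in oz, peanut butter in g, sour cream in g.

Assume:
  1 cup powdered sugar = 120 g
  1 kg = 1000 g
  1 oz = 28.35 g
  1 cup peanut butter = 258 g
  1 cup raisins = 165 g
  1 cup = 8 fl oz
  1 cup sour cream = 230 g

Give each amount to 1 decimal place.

raisins: 0.8 kg; powdered sugar: 61.4 oz; peanut butter: 6858.5 g; sour cream: 2223.3 g

Scaling factor: 58/6 = 29/3.
raisins: 0.5 cup × 29/3 × 165 g/cup ÷ 1000 g/kg ≈ 0.8 kg
powdered sugar: 1.5 cup × 29/3 × 120 g/cup ÷ 28.35 g/oz ≈ 61.4 oz
peanut butter: 2.75 cup × 29/3 × 258 g/cup = 6858.5 g
sour cream: 8 fl oz × 29/3 ÷ 8 fl oz/cup × 230 g/cup ≈ 2223.3 g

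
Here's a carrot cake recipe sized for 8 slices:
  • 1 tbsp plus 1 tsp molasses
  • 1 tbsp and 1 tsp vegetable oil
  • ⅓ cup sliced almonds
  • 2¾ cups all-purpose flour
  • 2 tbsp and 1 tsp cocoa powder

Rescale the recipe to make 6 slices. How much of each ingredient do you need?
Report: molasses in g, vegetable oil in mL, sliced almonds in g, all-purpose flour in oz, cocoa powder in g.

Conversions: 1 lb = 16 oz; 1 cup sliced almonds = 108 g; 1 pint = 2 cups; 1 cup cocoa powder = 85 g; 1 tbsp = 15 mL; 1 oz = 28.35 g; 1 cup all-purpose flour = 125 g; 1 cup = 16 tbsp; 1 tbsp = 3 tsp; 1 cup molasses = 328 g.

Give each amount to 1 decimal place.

molasses: 20.5 g; vegetable oil: 15.0 mL; sliced almonds: 27.0 g; all-purpose flour: 9.1 oz; cocoa powder: 9.3 g

Scaling factor: 6/8 = 3/4 = 0.75.
molasses: (1 tbsp + 1 tsp = 4/3 tbsp) × 3/4 ÷ 16 tbsp/cup × 328 g/cup = 20.5 g
vegetable oil: (1 tbsp + 1 tsp = 4/3 tbsp) × 3/4 × 15 mL/tbsp = 15.0 mL
sliced almonds: 1/3 cup × 3/4 × 108 g/cup = 27.0 g
all-purpose flour: 2.75 cup × 3/4 × 125 g/cup ÷ 28.35 g/oz ≈ 9.1 oz
cocoa powder: (2 tbsp + 1 tsp = 7/3 tbsp) × 3/4 ÷ 16 tbsp/cup × 85 g/cup ≈ 9.3 g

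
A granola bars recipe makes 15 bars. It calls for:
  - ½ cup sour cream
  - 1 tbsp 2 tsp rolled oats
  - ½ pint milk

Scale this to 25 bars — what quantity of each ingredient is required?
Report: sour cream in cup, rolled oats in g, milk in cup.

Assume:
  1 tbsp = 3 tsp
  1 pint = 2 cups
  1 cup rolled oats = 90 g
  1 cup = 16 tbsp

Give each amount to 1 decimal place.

sour cream: 0.8 cup; rolled oats: 15.6 g; milk: 1.7 cup

Scaling factor: 25/15 = 5/3.
sour cream: 0.5 cup × 5/3 ≈ 0.8 cup
rolled oats: (1 tbsp + 2 tsp = 5/3 tbsp) × 5/3 ÷ 16 tbsp/cup × 90 g/cup ≈ 15.6 g
milk: 0.5 pint × 5/3 × 2 cup/pint ≈ 1.7 cup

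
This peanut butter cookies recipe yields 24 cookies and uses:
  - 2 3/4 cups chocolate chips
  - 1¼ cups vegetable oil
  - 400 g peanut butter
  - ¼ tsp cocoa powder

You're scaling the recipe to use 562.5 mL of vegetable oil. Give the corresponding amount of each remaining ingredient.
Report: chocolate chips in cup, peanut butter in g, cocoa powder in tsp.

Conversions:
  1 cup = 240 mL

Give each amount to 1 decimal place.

The original recipe has 300 mL of vegetable oil, so the scaling factor is 562.5 ÷ 300 = 15/8 = 1.875.
chocolate chips: 2.75 cup × 15/8 ≈ 5.2 cup
peanut butter: 400 g × 15/8 = 750.0 g
cocoa powder: 0.25 tsp × 15/8 ≈ 0.5 tsp

chocolate chips: 5.2 cup; peanut butter: 750.0 g; cocoa powder: 0.5 tsp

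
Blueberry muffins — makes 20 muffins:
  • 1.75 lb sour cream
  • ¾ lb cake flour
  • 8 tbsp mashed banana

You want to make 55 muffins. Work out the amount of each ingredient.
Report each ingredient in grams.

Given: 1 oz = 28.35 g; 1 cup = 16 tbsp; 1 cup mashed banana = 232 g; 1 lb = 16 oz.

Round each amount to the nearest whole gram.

sour cream: 2183 g; cake flour: 936 g; mashed banana: 319 g

Scaling factor: 55/20 = 11/4 = 2.75.
sour cream: 1.75 lb × 11/4 × 16 oz/lb × 28.35 g/oz ≈ 2183 g
cake flour: 0.75 lb × 11/4 × 16 oz/lb × 28.35 g/oz ≈ 936 g
mashed banana: 8 tbsp × 11/4 ÷ 16 tbsp/cup × 232 g/cup = 319 g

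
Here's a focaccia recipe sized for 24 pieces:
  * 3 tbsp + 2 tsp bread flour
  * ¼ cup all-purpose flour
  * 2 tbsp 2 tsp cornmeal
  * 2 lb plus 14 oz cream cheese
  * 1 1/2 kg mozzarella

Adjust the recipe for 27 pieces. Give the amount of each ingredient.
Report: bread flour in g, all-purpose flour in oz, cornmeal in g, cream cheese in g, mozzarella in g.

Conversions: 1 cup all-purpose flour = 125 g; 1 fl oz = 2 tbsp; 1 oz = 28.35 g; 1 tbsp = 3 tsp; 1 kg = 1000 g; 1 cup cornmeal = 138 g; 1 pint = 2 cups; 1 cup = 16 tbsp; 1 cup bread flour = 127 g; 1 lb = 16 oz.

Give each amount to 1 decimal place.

Scaling factor: 27/24 = 9/8 = 1.125.
bread flour: (3 tbsp + 2 tsp = 11/3 tbsp) × 9/8 ÷ 16 tbsp/cup × 127 g/cup ≈ 32.7 g
all-purpose flour: 0.25 cup × 9/8 × 125 g/cup ÷ 28.35 g/oz ≈ 1.2 oz
cornmeal: (2 tbsp + 2 tsp = 8/3 tbsp) × 9/8 ÷ 16 tbsp/cup × 138 g/cup ≈ 25.9 g
cream cheese: (2 lb + 14 oz = 2.875 lb) × 9/8 × 16 oz/lb × 28.35 g/oz ≈ 1467.1 g
mozzarella: 1.5 kg × 9/8 × 1000 g/kg = 1687.5 g

bread flour: 32.7 g; all-purpose flour: 1.2 oz; cornmeal: 25.9 g; cream cheese: 1467.1 g; mozzarella: 1687.5 g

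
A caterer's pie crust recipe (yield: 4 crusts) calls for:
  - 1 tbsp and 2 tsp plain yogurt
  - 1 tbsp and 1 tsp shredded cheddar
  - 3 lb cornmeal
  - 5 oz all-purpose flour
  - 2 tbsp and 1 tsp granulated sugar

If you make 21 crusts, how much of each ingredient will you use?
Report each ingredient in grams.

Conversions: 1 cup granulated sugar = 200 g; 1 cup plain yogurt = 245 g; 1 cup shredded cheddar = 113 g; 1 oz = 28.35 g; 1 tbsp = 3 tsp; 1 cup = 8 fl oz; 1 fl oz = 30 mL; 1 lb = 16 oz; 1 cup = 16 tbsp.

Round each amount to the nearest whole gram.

Scaling factor: 21/4 = 5.25.
plain yogurt: (1 tbsp + 2 tsp = 5/3 tbsp) × 21/4 ÷ 16 tbsp/cup × 245 g/cup ≈ 134 g
shredded cheddar: (1 tbsp + 1 tsp = 4/3 tbsp) × 21/4 ÷ 16 tbsp/cup × 113 g/cup ≈ 49 g
cornmeal: 3 lb × 21/4 × 16 oz/lb × 28.35 g/oz ≈ 7144 g
all-purpose flour: 5 oz × 21/4 × 28.35 g/oz ≈ 744 g
granulated sugar: (2 tbsp + 1 tsp = 7/3 tbsp) × 21/4 ÷ 16 tbsp/cup × 200 g/cup ≈ 153 g

plain yogurt: 134 g; shredded cheddar: 49 g; cornmeal: 7144 g; all-purpose flour: 744 g; granulated sugar: 153 g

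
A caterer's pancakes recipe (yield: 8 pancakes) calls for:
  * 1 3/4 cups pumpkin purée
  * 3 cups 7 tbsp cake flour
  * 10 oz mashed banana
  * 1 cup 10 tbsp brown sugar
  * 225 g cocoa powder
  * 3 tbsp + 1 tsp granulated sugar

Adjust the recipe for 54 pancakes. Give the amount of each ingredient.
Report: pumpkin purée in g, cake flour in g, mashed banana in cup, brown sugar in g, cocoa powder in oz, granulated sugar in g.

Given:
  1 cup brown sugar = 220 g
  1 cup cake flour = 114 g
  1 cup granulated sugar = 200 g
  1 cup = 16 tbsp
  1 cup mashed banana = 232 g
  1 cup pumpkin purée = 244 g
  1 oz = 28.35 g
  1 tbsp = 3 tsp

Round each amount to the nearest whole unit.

pumpkin purée: 2882 g; cake flour: 2645 g; mashed banana: 8 cup; brown sugar: 2413 g; cocoa powder: 54 oz; granulated sugar: 281 g

Scaling factor: 54/8 = 27/4 = 6.75.
pumpkin purée: 1.75 cup × 27/4 × 244 g/cup ≈ 2882 g
cake flour: (3 cup + 7 tbsp = 3.4375 cup) × 27/4 × 114 g/cup ≈ 2645 g
mashed banana: 10 oz × 27/4 × 28.35 g/oz ÷ 232 g/cup ≈ 8 cup
brown sugar: (1 cup + 10 tbsp = 1.625 cup) × 27/4 × 220 g/cup ≈ 2413 g
cocoa powder: 225 g × 27/4 ÷ 28.35 g/oz ≈ 54 oz
granulated sugar: (3 tbsp + 1 tsp = 10/3 tbsp) × 27/4 ÷ 16 tbsp/cup × 200 g/cup ≈ 281 g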